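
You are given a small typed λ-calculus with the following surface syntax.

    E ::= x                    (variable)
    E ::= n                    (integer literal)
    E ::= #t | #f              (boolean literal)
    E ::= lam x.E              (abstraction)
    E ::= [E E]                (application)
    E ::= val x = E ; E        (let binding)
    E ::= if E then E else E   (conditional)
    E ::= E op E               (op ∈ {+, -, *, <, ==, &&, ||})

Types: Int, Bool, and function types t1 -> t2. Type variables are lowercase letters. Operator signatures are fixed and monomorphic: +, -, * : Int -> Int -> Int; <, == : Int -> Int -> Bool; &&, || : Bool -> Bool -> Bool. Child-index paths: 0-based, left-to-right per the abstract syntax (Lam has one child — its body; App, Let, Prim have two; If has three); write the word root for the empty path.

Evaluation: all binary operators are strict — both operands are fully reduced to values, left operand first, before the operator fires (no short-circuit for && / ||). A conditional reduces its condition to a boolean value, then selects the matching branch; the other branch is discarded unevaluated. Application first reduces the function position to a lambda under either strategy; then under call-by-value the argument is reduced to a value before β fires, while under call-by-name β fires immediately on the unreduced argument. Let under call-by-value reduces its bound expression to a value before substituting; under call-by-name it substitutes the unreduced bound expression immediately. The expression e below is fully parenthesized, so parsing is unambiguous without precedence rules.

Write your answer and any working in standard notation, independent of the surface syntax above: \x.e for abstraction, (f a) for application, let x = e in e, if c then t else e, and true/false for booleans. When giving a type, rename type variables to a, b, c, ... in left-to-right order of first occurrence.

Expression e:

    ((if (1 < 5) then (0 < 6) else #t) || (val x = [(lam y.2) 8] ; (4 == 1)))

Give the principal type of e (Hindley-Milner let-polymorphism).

Derivation:
  unify Int ~ Int
  unify Int ~ Int
  unify Bool ~ Bool
  unify Int ~ Int
  unify Int ~ Int
  unify Bool ~ Bool
  unify Bool ~ Bool
\y._ : a -> Int
  unify a -> Int ~ Int -> b
  unify a ~ Int
  unify Int ~ b
_ _ : Int
let x : Int
  unify Int ~ Int
  unify Int ~ Int
  unify Bool ~ Bool

Answer: Bool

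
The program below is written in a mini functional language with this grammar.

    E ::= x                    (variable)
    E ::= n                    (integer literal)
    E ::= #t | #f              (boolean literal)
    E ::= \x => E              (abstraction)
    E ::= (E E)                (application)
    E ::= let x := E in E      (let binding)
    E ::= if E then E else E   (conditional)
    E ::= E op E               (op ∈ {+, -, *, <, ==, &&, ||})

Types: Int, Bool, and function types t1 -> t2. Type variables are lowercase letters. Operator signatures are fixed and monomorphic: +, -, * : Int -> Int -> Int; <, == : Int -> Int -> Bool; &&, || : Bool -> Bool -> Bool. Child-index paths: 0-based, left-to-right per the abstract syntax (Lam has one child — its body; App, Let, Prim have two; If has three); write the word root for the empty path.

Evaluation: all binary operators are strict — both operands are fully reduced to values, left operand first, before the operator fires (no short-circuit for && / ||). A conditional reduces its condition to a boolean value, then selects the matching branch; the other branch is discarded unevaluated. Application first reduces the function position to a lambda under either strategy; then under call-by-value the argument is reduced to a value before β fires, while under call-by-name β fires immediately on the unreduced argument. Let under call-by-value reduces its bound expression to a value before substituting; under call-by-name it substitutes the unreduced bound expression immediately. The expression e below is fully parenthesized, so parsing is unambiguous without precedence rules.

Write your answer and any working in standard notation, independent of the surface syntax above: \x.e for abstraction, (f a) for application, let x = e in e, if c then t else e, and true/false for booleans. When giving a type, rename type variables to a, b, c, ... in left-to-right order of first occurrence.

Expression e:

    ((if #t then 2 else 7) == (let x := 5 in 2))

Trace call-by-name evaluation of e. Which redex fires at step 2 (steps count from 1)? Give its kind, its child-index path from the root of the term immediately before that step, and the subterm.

Answer: let at 1 : (let x = 5 in 2)

Derivation:
step 0: ((if true then 2 else 7) == (let x = 5 in 2))
step 1: [if@0] (2 == (let x = 5 in 2))
step 2: [let@1] (2 == 2)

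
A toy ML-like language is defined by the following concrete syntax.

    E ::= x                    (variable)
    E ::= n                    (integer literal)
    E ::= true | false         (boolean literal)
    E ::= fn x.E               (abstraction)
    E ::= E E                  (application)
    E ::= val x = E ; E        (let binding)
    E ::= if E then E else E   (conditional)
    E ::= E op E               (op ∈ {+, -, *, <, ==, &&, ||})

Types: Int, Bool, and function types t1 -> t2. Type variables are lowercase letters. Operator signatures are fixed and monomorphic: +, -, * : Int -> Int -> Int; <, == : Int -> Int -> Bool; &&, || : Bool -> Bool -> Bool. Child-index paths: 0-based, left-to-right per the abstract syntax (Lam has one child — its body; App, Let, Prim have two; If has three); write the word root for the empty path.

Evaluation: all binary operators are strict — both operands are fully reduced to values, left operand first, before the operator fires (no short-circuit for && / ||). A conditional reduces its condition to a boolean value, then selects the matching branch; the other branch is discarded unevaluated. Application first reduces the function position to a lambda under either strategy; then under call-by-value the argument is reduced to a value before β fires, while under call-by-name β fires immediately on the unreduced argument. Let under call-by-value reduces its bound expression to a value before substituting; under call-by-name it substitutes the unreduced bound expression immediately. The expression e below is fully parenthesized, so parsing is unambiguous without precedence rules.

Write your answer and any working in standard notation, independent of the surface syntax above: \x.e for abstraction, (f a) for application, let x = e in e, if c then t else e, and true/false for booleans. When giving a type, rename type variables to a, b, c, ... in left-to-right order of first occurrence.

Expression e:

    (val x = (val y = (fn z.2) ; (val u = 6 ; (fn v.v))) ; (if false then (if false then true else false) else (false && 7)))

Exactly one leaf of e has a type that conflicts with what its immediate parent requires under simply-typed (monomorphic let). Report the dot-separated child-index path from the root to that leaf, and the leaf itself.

Answer: 1.2.1 : 7

Trace:
\z._ : a -> Int
let y : a -> Int
let u : Int
v : b
\v._ : b -> b
let x : b -> b
  unify Bool ~ Bool
  unify Bool ~ Bool
  unify Bool ~ Bool
  unify Bool ~ Bool
  unify Int ~ Bool
  FAIL: mismatch Int ~ Bool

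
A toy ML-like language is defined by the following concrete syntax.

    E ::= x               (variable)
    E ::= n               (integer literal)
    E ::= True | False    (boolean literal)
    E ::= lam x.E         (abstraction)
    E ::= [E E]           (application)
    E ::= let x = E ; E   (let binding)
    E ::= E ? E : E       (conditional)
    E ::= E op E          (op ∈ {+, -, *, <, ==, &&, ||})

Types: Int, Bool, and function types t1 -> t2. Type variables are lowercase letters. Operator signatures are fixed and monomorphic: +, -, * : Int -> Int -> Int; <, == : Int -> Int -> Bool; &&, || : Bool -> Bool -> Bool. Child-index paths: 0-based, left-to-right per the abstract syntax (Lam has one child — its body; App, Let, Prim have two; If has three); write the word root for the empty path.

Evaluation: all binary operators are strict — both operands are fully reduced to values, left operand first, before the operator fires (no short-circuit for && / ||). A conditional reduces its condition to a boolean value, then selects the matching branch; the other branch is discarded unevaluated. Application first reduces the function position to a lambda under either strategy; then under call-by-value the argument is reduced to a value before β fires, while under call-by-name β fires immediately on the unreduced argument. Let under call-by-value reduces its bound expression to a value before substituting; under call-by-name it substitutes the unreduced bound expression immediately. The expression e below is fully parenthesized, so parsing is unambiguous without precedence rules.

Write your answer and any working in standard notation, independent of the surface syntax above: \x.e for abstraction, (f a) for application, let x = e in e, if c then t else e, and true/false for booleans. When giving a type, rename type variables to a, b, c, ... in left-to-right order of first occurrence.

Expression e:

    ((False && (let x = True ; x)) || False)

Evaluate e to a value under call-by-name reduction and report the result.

Trace:
step 0: ((false && (let x = true in x)) || false)
step 1: [let@0.1] ((false && true) || false)
step 2: [delta@0] (false || false)
step 3: [delta@root] false

Answer: false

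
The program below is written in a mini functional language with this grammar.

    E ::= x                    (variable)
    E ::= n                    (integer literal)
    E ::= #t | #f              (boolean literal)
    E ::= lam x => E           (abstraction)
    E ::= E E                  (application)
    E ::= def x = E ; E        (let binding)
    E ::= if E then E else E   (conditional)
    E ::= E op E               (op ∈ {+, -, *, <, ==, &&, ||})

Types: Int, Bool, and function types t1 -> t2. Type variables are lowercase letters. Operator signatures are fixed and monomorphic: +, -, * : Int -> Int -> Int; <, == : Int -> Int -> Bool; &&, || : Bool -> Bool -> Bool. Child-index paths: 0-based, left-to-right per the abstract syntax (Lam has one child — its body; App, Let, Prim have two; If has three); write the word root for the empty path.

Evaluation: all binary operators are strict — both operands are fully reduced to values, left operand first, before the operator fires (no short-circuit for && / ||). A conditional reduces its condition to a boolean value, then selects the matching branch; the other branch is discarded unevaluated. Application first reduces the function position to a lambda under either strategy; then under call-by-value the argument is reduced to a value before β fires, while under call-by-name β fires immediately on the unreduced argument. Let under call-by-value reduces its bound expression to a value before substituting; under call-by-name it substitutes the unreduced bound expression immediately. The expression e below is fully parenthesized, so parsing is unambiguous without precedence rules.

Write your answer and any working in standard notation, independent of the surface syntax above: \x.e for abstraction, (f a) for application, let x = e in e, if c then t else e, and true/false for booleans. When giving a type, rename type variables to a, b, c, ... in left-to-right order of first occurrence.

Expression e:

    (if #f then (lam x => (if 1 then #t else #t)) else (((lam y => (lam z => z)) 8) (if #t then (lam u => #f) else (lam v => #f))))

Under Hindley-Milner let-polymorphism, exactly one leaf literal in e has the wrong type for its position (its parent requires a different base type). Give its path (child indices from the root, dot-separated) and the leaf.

Working:
  unify Bool ~ Bool
  unify Int ~ Bool
  FAIL: mismatch Int ~ Bool

Answer: 1.0.0 : 1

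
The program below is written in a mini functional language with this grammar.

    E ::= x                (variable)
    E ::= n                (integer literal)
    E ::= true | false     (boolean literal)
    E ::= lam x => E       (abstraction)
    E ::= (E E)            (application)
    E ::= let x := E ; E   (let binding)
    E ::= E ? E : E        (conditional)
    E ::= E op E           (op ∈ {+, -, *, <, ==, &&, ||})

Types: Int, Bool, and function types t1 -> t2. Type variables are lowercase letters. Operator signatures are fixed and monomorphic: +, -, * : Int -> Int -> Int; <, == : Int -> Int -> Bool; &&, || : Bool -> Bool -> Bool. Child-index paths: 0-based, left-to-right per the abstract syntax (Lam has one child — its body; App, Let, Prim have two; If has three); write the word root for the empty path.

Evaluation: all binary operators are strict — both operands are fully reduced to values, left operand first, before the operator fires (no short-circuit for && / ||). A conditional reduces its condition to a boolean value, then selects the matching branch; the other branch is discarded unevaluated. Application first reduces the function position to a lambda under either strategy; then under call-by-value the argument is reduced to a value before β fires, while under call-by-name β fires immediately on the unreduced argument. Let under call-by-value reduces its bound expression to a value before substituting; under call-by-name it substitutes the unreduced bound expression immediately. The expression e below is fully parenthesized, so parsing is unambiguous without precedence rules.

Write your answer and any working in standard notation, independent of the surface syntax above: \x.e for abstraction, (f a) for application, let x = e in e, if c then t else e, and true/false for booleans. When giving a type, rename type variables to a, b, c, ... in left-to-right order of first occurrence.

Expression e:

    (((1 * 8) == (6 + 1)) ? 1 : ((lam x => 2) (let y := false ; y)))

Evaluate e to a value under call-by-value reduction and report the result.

Derivation:
step 0: (if ((1 * 8) == (6 + 1)) then 1 else ((\x.2) (let y = false in y)))
step 1: [delta@0.0] (if (8 == (6 + 1)) then 1 else ((\x.2) (let y = false in y)))
step 2: [delta@0.1] (if (8 == 7) then 1 else ((\x.2) (let y = false in y)))
step 3: [delta@0] (if false then 1 else ((\x.2) (let y = false in y)))
step 4: [if@root] ((\x.2) (let y = false in y))
step 5: [let@1] ((\x.2) false)
step 6: [beta@root] 2

Answer: 2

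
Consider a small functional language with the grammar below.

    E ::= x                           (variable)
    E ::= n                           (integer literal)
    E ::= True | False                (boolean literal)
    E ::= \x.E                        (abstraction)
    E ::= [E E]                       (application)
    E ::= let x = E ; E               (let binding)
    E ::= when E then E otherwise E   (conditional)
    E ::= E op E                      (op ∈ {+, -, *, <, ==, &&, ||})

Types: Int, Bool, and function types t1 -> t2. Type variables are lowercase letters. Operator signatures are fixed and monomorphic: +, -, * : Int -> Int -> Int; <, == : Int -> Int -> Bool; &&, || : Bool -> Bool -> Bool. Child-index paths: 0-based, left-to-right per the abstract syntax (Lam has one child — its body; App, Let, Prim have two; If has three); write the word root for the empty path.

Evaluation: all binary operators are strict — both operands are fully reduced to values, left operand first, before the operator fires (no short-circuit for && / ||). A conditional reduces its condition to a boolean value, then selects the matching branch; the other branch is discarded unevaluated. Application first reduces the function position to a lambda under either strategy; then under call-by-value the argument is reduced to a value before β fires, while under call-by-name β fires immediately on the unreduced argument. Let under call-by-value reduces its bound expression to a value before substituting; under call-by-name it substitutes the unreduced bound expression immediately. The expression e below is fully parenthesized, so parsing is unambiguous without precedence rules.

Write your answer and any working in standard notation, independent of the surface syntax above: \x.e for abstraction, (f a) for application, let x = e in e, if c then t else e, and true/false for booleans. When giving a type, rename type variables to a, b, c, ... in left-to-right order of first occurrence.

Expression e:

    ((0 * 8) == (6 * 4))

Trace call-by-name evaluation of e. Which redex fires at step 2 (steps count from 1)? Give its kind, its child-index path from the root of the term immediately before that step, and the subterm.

Working:
step 0: ((0 * 8) == (6 * 4))
step 1: [delta@0] (0 == (6 * 4))
step 2: [delta@1] (0 == 24)

Answer: delta at 1 : (6 * 4)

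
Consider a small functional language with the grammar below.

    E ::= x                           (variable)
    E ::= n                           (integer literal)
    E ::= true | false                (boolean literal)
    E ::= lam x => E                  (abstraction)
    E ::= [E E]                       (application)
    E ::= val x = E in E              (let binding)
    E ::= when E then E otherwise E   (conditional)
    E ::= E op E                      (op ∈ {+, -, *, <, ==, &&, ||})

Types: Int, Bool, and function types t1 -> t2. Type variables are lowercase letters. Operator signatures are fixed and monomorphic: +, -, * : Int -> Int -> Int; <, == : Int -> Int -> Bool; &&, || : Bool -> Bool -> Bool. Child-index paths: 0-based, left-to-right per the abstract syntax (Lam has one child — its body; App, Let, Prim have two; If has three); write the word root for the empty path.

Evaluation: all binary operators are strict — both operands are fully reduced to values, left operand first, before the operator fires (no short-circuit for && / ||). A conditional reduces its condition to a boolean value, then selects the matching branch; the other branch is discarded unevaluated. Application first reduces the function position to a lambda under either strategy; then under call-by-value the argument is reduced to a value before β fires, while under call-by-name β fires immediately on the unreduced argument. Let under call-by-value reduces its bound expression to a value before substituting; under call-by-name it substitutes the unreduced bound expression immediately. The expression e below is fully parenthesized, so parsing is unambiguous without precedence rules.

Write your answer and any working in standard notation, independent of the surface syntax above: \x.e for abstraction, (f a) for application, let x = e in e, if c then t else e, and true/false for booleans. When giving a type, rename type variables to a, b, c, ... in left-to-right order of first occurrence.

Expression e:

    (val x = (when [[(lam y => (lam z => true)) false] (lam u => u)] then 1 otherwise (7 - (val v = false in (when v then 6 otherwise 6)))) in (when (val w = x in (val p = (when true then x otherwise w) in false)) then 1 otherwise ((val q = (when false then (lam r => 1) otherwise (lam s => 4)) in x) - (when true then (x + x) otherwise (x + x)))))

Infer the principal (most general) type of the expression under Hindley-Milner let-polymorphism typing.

Answer: Int

Trace:
\z._ : b -> Bool
\y._ : a -> b -> Bool
  unify a -> b -> Bool ~ Bool -> c
  unify a ~ Bool
  unify b -> Bool ~ c
_ _ : b -> Bool
u : d
\u._ : d -> d
  unify b -> Bool ~ (d -> d) -> e
  unify b ~ d -> d
  unify Bool ~ e
_ _ : Bool
  unify Bool ~ Bool
  unify Int ~ Int
let v : Bool
v : Bool
  unify Bool ~ Bool
  unify Int ~ Int
  unify Int ~ Int
  unify Int ~ Int
let x : Int
x : Int
let w : Int
  unify Bool ~ Bool
x : Int
w : Int
  unify Int ~ Int
let p : Int
  unify Bool ~ Bool
  unify Bool ~ Bool
\r._ : f -> Int
\s._ : g -> Int
  unify f -> Int ~ g -> Int
  unify f ~ g
  unify Int ~ Int
let q : forall. g -> Int
x : Int
  unify Int ~ Int
  unify Bool ~ Bool
x : Int
  unify Int ~ Int
x : Int
  unify Int ~ Int
x : Int
  unify Int ~ Int
x : Int
  unify Int ~ Int
  unify Int ~ Int
  unify Int ~ Int
  unify Int ~ Int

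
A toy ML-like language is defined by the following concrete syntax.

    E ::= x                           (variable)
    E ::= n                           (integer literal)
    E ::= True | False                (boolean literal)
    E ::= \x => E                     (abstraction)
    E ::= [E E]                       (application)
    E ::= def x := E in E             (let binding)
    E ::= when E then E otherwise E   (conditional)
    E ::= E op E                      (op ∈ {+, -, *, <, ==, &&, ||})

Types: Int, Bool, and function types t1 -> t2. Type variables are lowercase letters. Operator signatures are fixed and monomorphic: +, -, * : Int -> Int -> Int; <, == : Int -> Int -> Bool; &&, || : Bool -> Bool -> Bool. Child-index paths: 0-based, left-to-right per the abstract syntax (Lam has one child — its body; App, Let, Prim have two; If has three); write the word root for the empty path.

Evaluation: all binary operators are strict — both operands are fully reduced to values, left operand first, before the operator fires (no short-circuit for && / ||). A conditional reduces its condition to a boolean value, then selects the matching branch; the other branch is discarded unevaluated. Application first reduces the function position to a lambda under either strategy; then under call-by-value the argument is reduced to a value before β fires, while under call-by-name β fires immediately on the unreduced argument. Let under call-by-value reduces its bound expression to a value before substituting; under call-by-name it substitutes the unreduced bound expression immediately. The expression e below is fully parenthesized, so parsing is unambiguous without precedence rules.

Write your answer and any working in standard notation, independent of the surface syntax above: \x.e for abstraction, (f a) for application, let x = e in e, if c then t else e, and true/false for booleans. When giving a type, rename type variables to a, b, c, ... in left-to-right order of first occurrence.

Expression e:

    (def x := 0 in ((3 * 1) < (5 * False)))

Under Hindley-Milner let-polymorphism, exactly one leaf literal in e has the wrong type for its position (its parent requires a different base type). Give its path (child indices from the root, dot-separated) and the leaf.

Derivation:
let x : Int
  unify Int ~ Int
  unify Int ~ Int
  unify Int ~ Int
  unify Int ~ Int
  unify Bool ~ Int
  FAIL: mismatch Bool ~ Int

Answer: 1.1.1 : false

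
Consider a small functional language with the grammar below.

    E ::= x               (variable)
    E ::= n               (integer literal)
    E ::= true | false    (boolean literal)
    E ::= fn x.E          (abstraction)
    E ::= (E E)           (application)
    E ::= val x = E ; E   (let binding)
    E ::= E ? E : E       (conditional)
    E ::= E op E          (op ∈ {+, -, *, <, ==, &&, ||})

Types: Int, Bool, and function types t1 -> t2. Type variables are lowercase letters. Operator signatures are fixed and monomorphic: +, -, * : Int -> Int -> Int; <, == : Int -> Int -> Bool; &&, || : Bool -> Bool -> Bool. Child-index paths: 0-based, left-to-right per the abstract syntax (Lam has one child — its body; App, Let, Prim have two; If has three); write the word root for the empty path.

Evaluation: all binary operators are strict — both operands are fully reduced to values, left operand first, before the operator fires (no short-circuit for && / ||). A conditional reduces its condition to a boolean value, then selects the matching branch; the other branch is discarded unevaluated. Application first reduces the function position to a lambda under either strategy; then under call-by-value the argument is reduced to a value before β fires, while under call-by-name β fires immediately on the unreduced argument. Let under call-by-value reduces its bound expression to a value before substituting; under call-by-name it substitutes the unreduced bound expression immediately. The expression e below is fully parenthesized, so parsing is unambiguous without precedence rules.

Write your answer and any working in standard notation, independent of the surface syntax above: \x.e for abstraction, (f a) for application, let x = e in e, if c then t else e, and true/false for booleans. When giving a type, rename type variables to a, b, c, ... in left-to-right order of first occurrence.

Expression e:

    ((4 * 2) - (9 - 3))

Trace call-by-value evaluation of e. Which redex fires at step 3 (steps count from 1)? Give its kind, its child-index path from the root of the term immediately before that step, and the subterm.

Answer: delta at root : (8 - 6)

Working:
step 0: ((4 * 2) - (9 - 3))
step 1: [delta@0] (8 - (9 - 3))
step 2: [delta@1] (8 - 6)
step 3: [delta@root] 2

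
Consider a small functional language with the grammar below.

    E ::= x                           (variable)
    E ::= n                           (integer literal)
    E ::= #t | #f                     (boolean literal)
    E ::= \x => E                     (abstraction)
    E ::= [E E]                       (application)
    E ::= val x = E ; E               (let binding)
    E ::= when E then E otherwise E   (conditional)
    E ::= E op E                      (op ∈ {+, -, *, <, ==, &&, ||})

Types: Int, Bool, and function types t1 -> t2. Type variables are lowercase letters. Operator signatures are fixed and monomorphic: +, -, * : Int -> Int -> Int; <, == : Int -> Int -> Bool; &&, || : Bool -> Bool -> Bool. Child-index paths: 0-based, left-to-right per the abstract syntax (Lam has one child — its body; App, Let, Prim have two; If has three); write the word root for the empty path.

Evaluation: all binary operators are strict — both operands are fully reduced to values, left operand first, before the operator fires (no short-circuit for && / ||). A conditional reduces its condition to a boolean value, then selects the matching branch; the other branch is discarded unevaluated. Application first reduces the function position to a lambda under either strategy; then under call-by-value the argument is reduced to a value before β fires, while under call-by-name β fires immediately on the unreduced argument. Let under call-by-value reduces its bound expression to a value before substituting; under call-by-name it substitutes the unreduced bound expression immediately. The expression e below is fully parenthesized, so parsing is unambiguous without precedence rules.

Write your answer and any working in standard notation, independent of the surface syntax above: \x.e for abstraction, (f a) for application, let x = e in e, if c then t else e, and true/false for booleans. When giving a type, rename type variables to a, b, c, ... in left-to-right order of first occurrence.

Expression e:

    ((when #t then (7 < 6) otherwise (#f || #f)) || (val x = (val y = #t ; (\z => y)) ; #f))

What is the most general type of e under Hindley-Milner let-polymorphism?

Working:
  unify Bool ~ Bool
  unify Int ~ Int
  unify Int ~ Int
  unify Bool ~ Bool
  unify Bool ~ Bool
  unify Bool ~ Bool
  unify Bool ~ Bool
let y : Bool
y : Bool
\z._ : a -> Bool
let x : forall. a -> Bool
  unify Bool ~ Bool

Answer: Bool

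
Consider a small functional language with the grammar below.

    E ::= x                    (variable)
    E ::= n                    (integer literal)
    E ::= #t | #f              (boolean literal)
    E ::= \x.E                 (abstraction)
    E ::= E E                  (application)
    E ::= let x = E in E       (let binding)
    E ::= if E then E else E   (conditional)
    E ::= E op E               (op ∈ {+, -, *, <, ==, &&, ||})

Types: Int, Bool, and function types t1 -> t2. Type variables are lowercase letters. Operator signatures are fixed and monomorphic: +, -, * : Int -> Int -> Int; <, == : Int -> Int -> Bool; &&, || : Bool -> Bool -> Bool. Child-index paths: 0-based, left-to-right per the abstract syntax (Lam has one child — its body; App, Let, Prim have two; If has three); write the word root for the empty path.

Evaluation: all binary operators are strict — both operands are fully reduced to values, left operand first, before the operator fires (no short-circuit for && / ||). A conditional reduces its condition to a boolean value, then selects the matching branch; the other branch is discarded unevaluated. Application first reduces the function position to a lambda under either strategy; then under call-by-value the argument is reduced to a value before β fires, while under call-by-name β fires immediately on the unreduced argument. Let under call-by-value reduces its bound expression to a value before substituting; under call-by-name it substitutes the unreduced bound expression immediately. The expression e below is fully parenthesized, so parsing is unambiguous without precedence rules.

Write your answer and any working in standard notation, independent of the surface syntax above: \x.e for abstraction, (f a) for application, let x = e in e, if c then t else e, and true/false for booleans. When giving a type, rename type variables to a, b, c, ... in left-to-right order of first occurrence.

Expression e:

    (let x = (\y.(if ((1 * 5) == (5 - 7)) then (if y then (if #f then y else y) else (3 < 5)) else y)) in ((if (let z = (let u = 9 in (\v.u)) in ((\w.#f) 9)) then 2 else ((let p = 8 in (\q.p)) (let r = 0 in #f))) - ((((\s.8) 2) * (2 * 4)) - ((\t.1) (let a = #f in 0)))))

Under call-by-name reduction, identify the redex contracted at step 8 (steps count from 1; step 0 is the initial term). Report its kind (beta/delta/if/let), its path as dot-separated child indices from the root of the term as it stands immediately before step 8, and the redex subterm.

Answer: delta at 1.0.1 : (2 * 4)

Derivation:
step 0: (let x = (\y.(if ((1 * 5) == (5 - 7)) then (if y then (if false then y else y) else (3 < 5)) else y)) in ((if (let z = (let u = 9 in (\v.u)) in ((\w.false) 9)) then 2 else ((let p = 8 in (\q.p)) (let r = 0 in false))) - ((((\s.8) 2) * (2 * 4)) - ((\t.1) (let a = false in 0)))))
step 1: [let@root] ((if (let z = (let u = 9 in (\v.u)) in ((\w.false) 9)) then 2 else ((let p = 8 in (\q.p)) (let r = 0 in false))) - ((((\s.8) 2) * (2 * 4)) - ((\t.1) (let a = false in 0))))
step 2: [let@0.0] ((if ((\w.false) 9) then 2 else ((let p = 8 in (\q.p)) (let r = 0 in false))) - ((((\s.8) 2) * (2 * 4)) - ((\t.1) (let a = false in 0))))
step 3: [beta@0.0] ((if false then 2 else ((let p = 8 in (\q.p)) (let r = 0 in false))) - ((((\s.8) 2) * (2 * 4)) - ((\t.1) (let a = false in 0))))
step 4: [if@0] (((let p = 8 in (\q.p)) (let r = 0 in false)) - ((((\s.8) 2) * (2 * 4)) - ((\t.1) (let a = false in 0))))
step 5: [let@0.0] (((\q.8) (let r = 0 in false)) - ((((\s.8) 2) * (2 * 4)) - ((\t.1) (let a = false in 0))))
step 6: [beta@0] (8 - ((((\s.8) 2) * (2 * 4)) - ((\t.1) (let a = false in 0))))
step 7: [beta@1.0.0] (8 - ((8 * (2 * 4)) - ((\t.1) (let a = false in 0))))
step 8: [delta@1.0.1] (8 - ((8 * 8) - ((\t.1) (let a = false in 0))))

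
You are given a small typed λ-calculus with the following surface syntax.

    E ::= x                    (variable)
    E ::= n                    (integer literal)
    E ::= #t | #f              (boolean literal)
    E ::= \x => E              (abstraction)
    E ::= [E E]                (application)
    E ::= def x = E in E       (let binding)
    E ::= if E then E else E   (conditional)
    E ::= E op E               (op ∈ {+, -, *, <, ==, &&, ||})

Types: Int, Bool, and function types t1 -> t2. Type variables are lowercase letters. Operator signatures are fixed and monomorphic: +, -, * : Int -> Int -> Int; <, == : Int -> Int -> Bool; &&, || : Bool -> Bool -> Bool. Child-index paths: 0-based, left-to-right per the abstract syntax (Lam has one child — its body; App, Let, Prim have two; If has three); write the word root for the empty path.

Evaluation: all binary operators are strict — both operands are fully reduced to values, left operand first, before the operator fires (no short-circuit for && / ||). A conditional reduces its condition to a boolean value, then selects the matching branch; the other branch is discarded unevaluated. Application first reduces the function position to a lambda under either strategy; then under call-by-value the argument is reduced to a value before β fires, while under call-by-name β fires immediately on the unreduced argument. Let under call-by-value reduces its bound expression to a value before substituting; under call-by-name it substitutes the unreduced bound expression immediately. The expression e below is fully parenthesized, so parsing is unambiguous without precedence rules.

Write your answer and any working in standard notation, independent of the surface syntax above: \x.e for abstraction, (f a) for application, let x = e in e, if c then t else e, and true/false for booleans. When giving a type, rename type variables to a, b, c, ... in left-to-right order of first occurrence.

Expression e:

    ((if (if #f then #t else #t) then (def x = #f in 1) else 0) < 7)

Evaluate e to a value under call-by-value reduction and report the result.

Trace:
step 0: ((if (if false then true else true) then (let x = false in 1) else 0) < 7)
step 1: [if@0.0] ((if true then (let x = false in 1) else 0) < 7)
step 2: [if@0] ((let x = false in 1) < 7)
step 3: [let@0] (1 < 7)
step 4: [delta@root] true

Answer: true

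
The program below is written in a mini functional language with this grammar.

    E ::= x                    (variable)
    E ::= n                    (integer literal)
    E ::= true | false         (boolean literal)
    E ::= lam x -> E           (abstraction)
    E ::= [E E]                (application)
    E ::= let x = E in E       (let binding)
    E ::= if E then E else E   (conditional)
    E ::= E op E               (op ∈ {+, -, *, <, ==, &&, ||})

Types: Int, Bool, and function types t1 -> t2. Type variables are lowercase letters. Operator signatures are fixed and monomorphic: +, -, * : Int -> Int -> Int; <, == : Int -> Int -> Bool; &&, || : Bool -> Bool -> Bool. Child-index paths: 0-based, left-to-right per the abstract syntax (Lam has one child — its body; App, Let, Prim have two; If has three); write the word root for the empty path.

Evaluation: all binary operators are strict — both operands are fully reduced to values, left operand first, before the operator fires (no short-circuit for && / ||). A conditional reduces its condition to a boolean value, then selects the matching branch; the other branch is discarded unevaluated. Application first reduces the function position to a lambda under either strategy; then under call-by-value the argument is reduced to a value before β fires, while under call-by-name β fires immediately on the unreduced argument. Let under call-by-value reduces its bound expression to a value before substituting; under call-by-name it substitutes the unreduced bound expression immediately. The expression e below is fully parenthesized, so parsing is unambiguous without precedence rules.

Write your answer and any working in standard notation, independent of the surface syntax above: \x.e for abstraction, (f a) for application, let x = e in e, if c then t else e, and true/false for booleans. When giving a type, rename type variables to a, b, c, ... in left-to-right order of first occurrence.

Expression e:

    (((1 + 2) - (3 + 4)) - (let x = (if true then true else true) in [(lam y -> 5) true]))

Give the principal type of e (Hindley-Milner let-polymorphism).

Working:
  unify Int ~ Int
  unify Int ~ Int
  unify Int ~ Int
  unify Int ~ Int
  unify Int ~ Int
  unify Int ~ Int
  unify Int ~ Int
  unify Bool ~ Bool
  unify Bool ~ Bool
let x : Bool
\y._ : a -> Int
  unify a -> Int ~ Bool -> b
  unify a ~ Bool
  unify Int ~ b
_ _ : Int
  unify Int ~ Int

Answer: Int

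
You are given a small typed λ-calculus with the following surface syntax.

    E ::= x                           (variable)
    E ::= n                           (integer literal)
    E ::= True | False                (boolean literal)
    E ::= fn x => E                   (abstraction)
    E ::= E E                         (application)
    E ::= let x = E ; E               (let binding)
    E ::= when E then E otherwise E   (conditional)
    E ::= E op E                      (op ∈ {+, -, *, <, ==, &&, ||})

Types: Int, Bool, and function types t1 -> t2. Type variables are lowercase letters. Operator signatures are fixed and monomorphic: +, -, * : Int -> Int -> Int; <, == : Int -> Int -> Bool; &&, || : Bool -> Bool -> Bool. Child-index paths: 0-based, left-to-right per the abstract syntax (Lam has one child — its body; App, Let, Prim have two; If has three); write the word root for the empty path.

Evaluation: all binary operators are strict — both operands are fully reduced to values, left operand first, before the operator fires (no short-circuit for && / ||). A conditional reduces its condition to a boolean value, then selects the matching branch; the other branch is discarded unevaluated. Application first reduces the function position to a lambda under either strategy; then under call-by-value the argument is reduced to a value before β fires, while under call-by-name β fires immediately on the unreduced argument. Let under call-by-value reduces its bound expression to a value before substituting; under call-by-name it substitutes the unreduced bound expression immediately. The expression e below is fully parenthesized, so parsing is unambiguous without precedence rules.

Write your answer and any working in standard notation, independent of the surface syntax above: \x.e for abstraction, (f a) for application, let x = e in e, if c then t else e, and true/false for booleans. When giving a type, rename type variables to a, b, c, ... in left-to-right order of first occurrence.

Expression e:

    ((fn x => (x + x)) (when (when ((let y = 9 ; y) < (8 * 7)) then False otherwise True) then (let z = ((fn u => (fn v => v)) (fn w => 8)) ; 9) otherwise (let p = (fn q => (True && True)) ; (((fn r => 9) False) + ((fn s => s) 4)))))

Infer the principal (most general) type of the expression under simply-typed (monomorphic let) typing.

Trace:
x : a
  unify a ~ Int
x : Int
  unify Int ~ Int
\x._ : Int -> Int
let y : Int
y : Int
  unify Int ~ Int
  unify Int ~ Int
  unify Int ~ Int
  unify Int ~ Int
  unify Bool ~ Bool
  unify Bool ~ Bool
  unify Bool ~ Bool
v : c
\v._ : c -> c
\u._ : b -> c -> c
\w._ : d -> Int
  unify b -> c -> c ~ (d -> Int) -> e
  unify b ~ d -> Int
  unify c -> c ~ e
_ _ : c -> c
let z : c -> c
  unify Bool ~ Bool
  unify Bool ~ Bool
\q._ : f -> Bool
let p : f -> Bool
\r._ : g -> Int
  unify g -> Int ~ Bool -> h
  unify g ~ Bool
  unify Int ~ h
_ _ : Int
  unify Int ~ Int
s : i
\s._ : i -> i
  unify i -> i ~ Int -> j
  unify i ~ Int
  unify Int ~ j
_ _ : Int
  unify Int ~ Int
  unify Int ~ Int
  unify Int -> Int ~ Int -> k
  unify Int ~ Int
  unify Int ~ k
_ _ : Int

Answer: Int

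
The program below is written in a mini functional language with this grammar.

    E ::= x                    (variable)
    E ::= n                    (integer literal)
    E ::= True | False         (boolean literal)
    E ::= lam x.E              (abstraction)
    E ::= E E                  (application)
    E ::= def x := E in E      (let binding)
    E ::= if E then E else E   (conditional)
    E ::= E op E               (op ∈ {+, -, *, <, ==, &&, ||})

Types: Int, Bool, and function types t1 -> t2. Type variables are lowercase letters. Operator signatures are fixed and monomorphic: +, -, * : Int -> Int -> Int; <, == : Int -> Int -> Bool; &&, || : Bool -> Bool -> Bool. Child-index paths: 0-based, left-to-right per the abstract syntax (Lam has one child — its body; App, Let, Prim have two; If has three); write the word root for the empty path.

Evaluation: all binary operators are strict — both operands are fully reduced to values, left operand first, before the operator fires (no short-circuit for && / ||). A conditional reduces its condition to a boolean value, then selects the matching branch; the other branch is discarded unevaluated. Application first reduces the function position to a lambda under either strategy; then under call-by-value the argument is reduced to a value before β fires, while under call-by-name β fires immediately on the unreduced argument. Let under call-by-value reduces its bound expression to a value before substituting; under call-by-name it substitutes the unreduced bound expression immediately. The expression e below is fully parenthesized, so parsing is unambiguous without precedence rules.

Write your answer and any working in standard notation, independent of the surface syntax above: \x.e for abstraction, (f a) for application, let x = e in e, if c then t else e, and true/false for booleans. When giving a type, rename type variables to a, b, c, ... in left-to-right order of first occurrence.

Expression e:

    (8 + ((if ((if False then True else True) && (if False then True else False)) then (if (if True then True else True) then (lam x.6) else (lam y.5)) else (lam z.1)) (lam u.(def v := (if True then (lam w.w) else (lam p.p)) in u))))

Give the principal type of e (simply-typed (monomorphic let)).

Working:
  unify Int ~ Int
  unify Bool ~ Bool
  unify Bool ~ Bool
  unify Bool ~ Bool
  unify Bool ~ Bool
  unify Bool ~ Bool
  unify Bool ~ Bool
  unify Bool ~ Bool
  unify Bool ~ Bool
  unify Bool ~ Bool
  unify Bool ~ Bool
\x._ : a -> Int
\y._ : b -> Int
  unify a -> Int ~ b -> Int
  unify a ~ b
  unify Int ~ Int
\z._ : c -> Int
  unify b -> Int ~ c -> Int
  unify b ~ c
  unify Int ~ Int
  unify Bool ~ Bool
w : e
\w._ : e -> e
p : f
\p._ : f -> f
  unify e -> e ~ f -> f
  unify e ~ f
  unify f ~ f
let v : f -> f
u : d
\u._ : d -> d
  unify c -> Int ~ (d -> d) -> g
  unify c ~ d -> d
  unify Int ~ g
_ _ : Int
  unify Int ~ Int

Answer: Int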